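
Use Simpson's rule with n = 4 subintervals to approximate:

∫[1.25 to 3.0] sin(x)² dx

f(x) = sin(x)²
a = 1.25, b = 3.0, n = 4
h = (b - a)/n = 0.437500

Simpson's rule: (h/3)[f(x₀) + 4f(x₁) + 2f(x₂) + ... + f(xₙ)]

x_0 = 1.2500, f(x_0) = 0.900572, coefficient = 1
x_1 = 1.6875, f(x_1) = 0.986442, coefficient = 4
x_2 = 2.1250, f(x_2) = 0.723044, coefficient = 2
x_3 = 2.5625, f(x_3) = 0.299499, coefficient = 4
x_4 = 3.0000, f(x_4) = 0.019915, coefficient = 1

I ≈ (0.437500/3) × 7.510337 = 1.095257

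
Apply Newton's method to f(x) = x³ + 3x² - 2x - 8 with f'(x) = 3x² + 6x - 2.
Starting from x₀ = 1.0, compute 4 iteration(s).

f(x) = x³ + 3x² - 2x - 8
f'(x) = 3x² + 6x - 2
x₀ = 1.0

Newton-Raphson formula: x_{n+1} = x_n - f(x_n)/f'(x_n)

Iteration 1:
  f(1.000000) = -6.000000
  f'(1.000000) = 7.000000
  x_1 = 1.000000 - (-6.000000)/7.000000 = 1.857143
Iteration 2:
  f(1.857143) = 5.037901
  f'(1.857143) = 19.489796
  x_2 = 1.857143 - 5.037901/19.489796 = 1.598654
Iteration 3:
  f(1.598654) = 0.555443
  f'(1.598654) = 15.259003
  x_3 = 1.598654 - 0.555443/15.259003 = 1.562253
Iteration 4:
  f(1.562253) = 0.010282
  f'(1.562253) = 14.695417
  x_4 = 1.562253 - 0.010282/14.695417 = 1.561553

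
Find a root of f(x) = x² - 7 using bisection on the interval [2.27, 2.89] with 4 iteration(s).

f(x) = x² - 7
Initial interval: [2.27, 2.89]

Iteration 1:
  c_1 = (2.270000 + 2.890000)/2 = 2.580000
  f(c_1) = f(2.580000) = -0.343600
  f(a) × f(c) ≥ 0, new interval: [2.580000, 2.890000]
Iteration 2:
  c_2 = (2.580000 + 2.890000)/2 = 2.735000
  f(c_2) = f(2.735000) = 0.480225
  f(a) × f(c) < 0, new interval: [2.580000, 2.735000]
Iteration 3:
  c_3 = (2.580000 + 2.735000)/2 = 2.657500
  f(c_3) = f(2.657500) = 0.062306
  f(a) × f(c) < 0, new interval: [2.580000, 2.657500]
Iteration 4:
  c_4 = (2.580000 + 2.657500)/2 = 2.618750
  f(c_4) = f(2.618750) = -0.142148
  f(a) × f(c) ≥ 0, new interval: [2.618750, 2.657500]

After 4 iteration(s), the approximation is c_4 = 2.618750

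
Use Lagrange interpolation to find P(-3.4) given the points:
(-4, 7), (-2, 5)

Lagrange interpolation formula:
P(x) = Σ yᵢ × Lᵢ(x)
where Lᵢ(x) = Π_{j≠i} (x - xⱼ)/(xᵢ - xⱼ)

L_0(-3.4) = (-3.4 - (-2))/(-4 - (-2)) = 0.700000
L_1(-3.4) = (-3.4 - (-4))/(-2 - (-4)) = 0.300000

P(-3.4) = 7×L_0(-3.4) + 5×L_1(-3.4)
P(-3.4) = 6.400000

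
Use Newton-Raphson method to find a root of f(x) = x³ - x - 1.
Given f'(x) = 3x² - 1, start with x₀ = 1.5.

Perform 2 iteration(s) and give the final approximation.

f(x) = x³ - x - 1
f'(x) = 3x² - 1
x₀ = 1.5

Newton-Raphson formula: x_{n+1} = x_n - f(x_n)/f'(x_n)

Iteration 1:
  f(1.500000) = 0.875000
  f'(1.500000) = 5.750000
  x_1 = 1.500000 - 0.875000/5.750000 = 1.347826
Iteration 2:
  f(1.347826) = 0.100682
  f'(1.347826) = 4.449905
  x_2 = 1.347826 - 0.100682/4.449905 = 1.325200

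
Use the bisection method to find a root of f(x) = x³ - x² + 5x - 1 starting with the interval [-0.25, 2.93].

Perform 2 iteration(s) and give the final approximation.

f(x) = x³ - x² + 5x - 1
Initial interval: [-0.25, 2.93]

Iteration 1:
  c_1 = (-0.250000 + 2.930000)/2 = 1.340000
  f(c_1) = f(1.340000) = 6.310504
  f(a) × f(c) < 0, new interval: [-0.250000, 1.340000]
Iteration 2:
  c_2 = (-0.250000 + 1.340000)/2 = 0.545000
  f(c_2) = f(0.545000) = 1.589854
  f(a) × f(c) < 0, new interval: [-0.250000, 0.545000]

After 2 iteration(s), the approximation is c_2 = 0.545000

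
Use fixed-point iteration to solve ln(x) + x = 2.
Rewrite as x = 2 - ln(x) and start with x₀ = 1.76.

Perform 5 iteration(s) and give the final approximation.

Equation: ln(x) + x = 2
Fixed-point form: x = 2 - ln(x)
x₀ = 1.76

x_1 = g(1.760000) = 1.434686
x_2 = g(1.434686) = 1.639054
x_3 = g(1.639054) = 1.505881
x_4 = g(1.505881) = 1.590622
x_5 = g(1.590622) = 1.535875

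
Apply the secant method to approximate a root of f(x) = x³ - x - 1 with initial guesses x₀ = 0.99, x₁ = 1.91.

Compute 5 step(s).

f(x) = x³ - x - 1
x₀ = 0.99, x₁ = 1.91

Secant formula: x_{n+1} = x_n - f(x_n)(x_n - x_{n-1})/(f(x_n) - f(x_{n-1}))

Iteration 1:
  f(0.990000) = -1.019701
  f(1.910000) = 4.057871
  x_2 = 1.910000 - 4.057871×(1.910000 - 0.990000)/(4.057871 - (-1.019701))
       = 1.174759
Iteration 2:
  f(1.910000) = 4.057871
  f(1.174759) = -0.553524
  x_3 = 1.174759 - (-0.553524)×(1.174759 - 1.910000)/(-0.553524 - 4.057871)
       = 1.263013
Iteration 3:
  f(1.174759) = -0.553524
  f(1.263013) = -0.248254
  x_4 = 1.263013 - (-0.248254)×(1.263013 - 1.174759)/(-0.248254 - (-0.553524))
       = 1.334783
Iteration 4:
  f(1.263013) = -0.248254
  f(1.334783) = 0.043328
  x_5 = 1.334783 - 0.043328×(1.334783 - 1.263013)/(0.043328 - (-0.248254))
       = 1.324118
Iteration 5:
  f(1.334783) = 0.043328
  f(1.324118) = -0.002556
  x_6 = 1.324118 - (-0.002556)×(1.324118 - 1.334783)/(-0.002556 - 0.043328)
       = 1.324712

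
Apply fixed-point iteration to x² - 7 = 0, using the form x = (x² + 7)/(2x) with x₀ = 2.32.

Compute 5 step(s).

Equation: x² - 7 = 0
Fixed-point form: x = (x² + 7)/(2x)
x₀ = 2.32

x_1 = g(2.320000) = 2.668621
x_2 = g(2.668621) = 2.645849
x_3 = g(2.645849) = 2.645751
x_4 = g(2.645751) = 2.645751
x_5 = g(2.645751) = 2.645751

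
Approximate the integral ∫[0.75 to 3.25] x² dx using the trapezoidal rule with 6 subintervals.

f(x) = x²
a = 0.75, b = 3.25, n = 6
h = (b - a)/n = 0.416667

Trapezoidal rule: (h/2)[f(x₀) + 2f(x₁) + 2f(x₂) + ... + f(xₙ)]

x_0 = 0.7500, f(x_0) = 0.562500, coefficient = 1
x_1 = 1.1667, f(x_1) = 1.361111, coefficient = 2
x_2 = 1.5833, f(x_2) = 2.506944, coefficient = 2
x_3 = 2.0000, f(x_3) = 4.000000, coefficient = 2
x_4 = 2.4167, f(x_4) = 5.840278, coefficient = 2
x_5 = 2.8333, f(x_5) = 8.027778, coefficient = 2
x_6 = 3.2500, f(x_6) = 10.562500, coefficient = 1

I ≈ (0.416667/2) × 54.597222 = 11.374421
Exact value: 11.302083
Error: 0.072338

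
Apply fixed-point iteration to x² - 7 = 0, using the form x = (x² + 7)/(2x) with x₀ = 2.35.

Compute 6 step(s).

Equation: x² - 7 = 0
Fixed-point form: x = (x² + 7)/(2x)
x₀ = 2.35

x_1 = g(2.350000) = 2.664362
x_2 = g(2.664362) = 2.645816
x_3 = g(2.645816) = 2.645751
x_4 = g(2.645751) = 2.645751
x_5 = g(2.645751) = 2.645751
x_6 = g(2.645751) = 2.645751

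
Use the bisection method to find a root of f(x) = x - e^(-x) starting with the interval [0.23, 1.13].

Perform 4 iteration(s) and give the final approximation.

f(x) = x - e^(-x)
Initial interval: [0.23, 1.13]

Iteration 1:
  c_1 = (0.230000 + 1.130000)/2 = 0.680000
  f(c_1) = f(0.680000) = 0.173383
  f(a) × f(c) < 0, new interval: [0.230000, 0.680000]
Iteration 2:
  c_2 = (0.230000 + 0.680000)/2 = 0.455000
  f(c_2) = f(0.455000) = -0.179448
  f(a) × f(c) ≥ 0, new interval: [0.455000, 0.680000]
Iteration 3:
  c_3 = (0.455000 + 0.680000)/2 = 0.567500
  f(c_3) = f(0.567500) = 0.000559
  f(a) × f(c) < 0, new interval: [0.455000, 0.567500]
Iteration 4:
  c_4 = (0.455000 + 0.567500)/2 = 0.511250
  f(c_4) = f(0.511250) = -0.088495
  f(a) × f(c) ≥ 0, new interval: [0.511250, 0.567500]

After 4 iteration(s), the approximation is c_4 = 0.511250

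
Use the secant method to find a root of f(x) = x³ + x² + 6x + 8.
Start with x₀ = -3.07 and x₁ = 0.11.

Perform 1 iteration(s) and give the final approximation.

f(x) = x³ + x² + 6x + 8
x₀ = -3.07, x₁ = 0.11

Secant formula: x_{n+1} = x_n - f(x_n)(x_n - x_{n-1})/(f(x_n) - f(x_{n-1}))

Iteration 1:
  f(-3.070000) = -29.929543
  f(0.110000) = 8.673431
  x_2 = 0.110000 - 8.673431×(0.110000 - (-3.070000))/(8.673431 - (-29.929543))
       = -0.604492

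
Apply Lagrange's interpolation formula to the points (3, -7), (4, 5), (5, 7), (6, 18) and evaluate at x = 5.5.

Lagrange interpolation formula:
P(x) = Σ yᵢ × Lᵢ(x)
where Lᵢ(x) = Π_{j≠i} (x - xⱼ)/(xᵢ - xⱼ)

L_0(5.5) = (5.5 - 4)/(3 - 4) × (5.5 - 5)/(3 - 5) × (5.5 - 6)/(3 - 6) = 0.062500
L_1(5.5) = (5.5 - 3)/(4 - 3) × (5.5 - 5)/(4 - 5) × (5.5 - 6)/(4 - 6) = -0.312500
L_2(5.5) = (5.5 - 3)/(5 - 3) × (5.5 - 4)/(5 - 4) × (5.5 - 6)/(5 - 6) = 0.937500
L_3(5.5) = (5.5 - 3)/(6 - 3) × (5.5 - 4)/(6 - 4) × (5.5 - 5)/(6 - 5) = 0.312500

P(5.5) = (-7)×L_0(5.5) + 5×L_1(5.5) + 7×L_2(5.5) + 18×L_3(5.5)
P(5.5) = 10.187500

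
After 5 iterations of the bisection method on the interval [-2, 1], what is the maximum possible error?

Bisection error bound: |error| ≤ (b-a)/2^n
|error| ≤ (1 - (-2))/2^5 = 3/2^5
|error| ≤ 0.0937500000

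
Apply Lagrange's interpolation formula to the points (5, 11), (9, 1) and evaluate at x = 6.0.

Lagrange interpolation formula:
P(x) = Σ yᵢ × Lᵢ(x)
where Lᵢ(x) = Π_{j≠i} (x - xⱼ)/(xᵢ - xⱼ)

L_0(6.0) = (6.0 - 9)/(5 - 9) = 0.750000
L_1(6.0) = (6.0 - 5)/(9 - 5) = 0.250000

P(6.0) = 11×L_0(6.0) + 1×L_1(6.0)
P(6.0) = 8.500000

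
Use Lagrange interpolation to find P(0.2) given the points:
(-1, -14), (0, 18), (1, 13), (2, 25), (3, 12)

Lagrange interpolation formula:
P(x) = Σ yᵢ × Lᵢ(x)
where Lᵢ(x) = Π_{j≠i} (x - xⱼ)/(xᵢ - xⱼ)

L_0(0.2) = (0.2 - 0)/(-1 - 0) × (0.2 - 1)/(-1 - 1) × (0.2 - 2)/(-1 - 2) × (0.2 - 3)/(-1 - 3) = -0.033600
L_1(0.2) = (0.2 - (-1))/(0 - (-1)) × (0.2 - 1)/(0 - 1) × (0.2 - 2)/(0 - 2) × (0.2 - 3)/(0 - 3) = 0.806400
L_2(0.2) = (0.2 - (-1))/(1 - (-1)) × (0.2 - 0)/(1 - 0) × (0.2 - 2)/(1 - 2) × (0.2 - 3)/(1 - 3) = 0.302400
L_3(0.2) = (0.2 - (-1))/(2 - (-1)) × (0.2 - 0)/(2 - 0) × (0.2 - 1)/(2 - 1) × (0.2 - 3)/(2 - 3) = -0.089600
L_4(0.2) = (0.2 - (-1))/(3 - (-1)) × (0.2 - 0)/(3 - 0) × (0.2 - 1)/(3 - 1) × (0.2 - 2)/(3 - 2) = 0.014400

P(0.2) = (-14)×L_0(0.2) + 18×L_1(0.2) + 13×L_2(0.2) + 25×L_3(0.2) + 12×L_4(0.2)
P(0.2) = 16.849600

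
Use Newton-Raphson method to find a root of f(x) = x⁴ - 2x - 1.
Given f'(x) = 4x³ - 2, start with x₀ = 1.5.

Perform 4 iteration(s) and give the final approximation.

f(x) = x⁴ - 2x - 1
f'(x) = 4x³ - 2
x₀ = 1.5

Newton-Raphson formula: x_{n+1} = x_n - f(x_n)/f'(x_n)

Iteration 1:
  f(1.500000) = 1.062500
  f'(1.500000) = 11.500000
  x_1 = 1.500000 - 1.062500/11.500000 = 1.407609
Iteration 2:
  f(1.407609) = 0.110579
  f'(1.407609) = 9.155931
  x_2 = 1.407609 - 0.110579/9.155931 = 1.395531
Iteration 3:
  f(1.395531) = 0.001724
  f'(1.395531) = 8.871234
  x_3 = 1.395531 - 0.001724/8.871234 = 1.395337
Iteration 4:
  f(1.395337) = 0.000000
  f'(1.395337) = 8.866692
  x_4 = 1.395337 - 0.000000/8.866692 = 1.395337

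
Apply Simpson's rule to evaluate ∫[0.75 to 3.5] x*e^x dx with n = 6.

f(x) = x*e^x
a = 0.75, b = 3.5, n = 6
h = (b - a)/n = 0.458333

Simpson's rule: (h/3)[f(x₀) + 4f(x₁) + 2f(x₂) + ... + f(xₙ)]

x_0 = 0.7500, f(x_0) = 1.587750, coefficient = 1
x_1 = 1.2083, f(x_1) = 4.045379, coefficient = 4
x_2 = 1.6667, f(x_2) = 8.824150, coefficient = 2
x_3 = 2.1250, f(x_3) = 17.792407, coefficient = 4
x_4 = 2.5833, f(x_4) = 34.206439, coefficient = 2
x_5 = 3.0417, f(x_5) = 63.692848, coefficient = 4
x_6 = 3.5000, f(x_6) = 115.904082, coefficient = 1

I ≈ (0.458333/3) × 545.675547 = 83.367097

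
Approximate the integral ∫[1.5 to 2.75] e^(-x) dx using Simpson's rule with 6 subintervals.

f(x) = e^(-x)
a = 1.5, b = 2.75, n = 6
h = (b - a)/n = 0.208333

Simpson's rule: (h/3)[f(x₀) + 4f(x₁) + 2f(x₂) + ... + f(xₙ)]

x_0 = 1.5000, f(x_0) = 0.223130, coefficient = 1
x_1 = 1.7083, f(x_1) = 0.181167, coefficient = 4
x_2 = 1.9167, f(x_2) = 0.147096, coefficient = 2
x_3 = 2.1250, f(x_3) = 0.119433, coefficient = 4
x_4 = 2.3333, f(x_4) = 0.096972, coefficient = 2
x_5 = 2.5417, f(x_5) = 0.078735, coefficient = 4
x_6 = 2.7500, f(x_6) = 0.063928, coefficient = 1

I ≈ (0.208333/3) × 2.292537 = 0.159204
Exact value: 0.159202
Error: 0.000002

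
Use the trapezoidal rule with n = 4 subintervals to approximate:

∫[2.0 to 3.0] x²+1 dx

f(x) = x²+1
a = 2.0, b = 3.0, n = 4
h = (b - a)/n = 0.250000

Trapezoidal rule: (h/2)[f(x₀) + 2f(x₁) + 2f(x₂) + ... + f(xₙ)]

x_0 = 2.0000, f(x_0) = 5.000000, coefficient = 1
x_1 = 2.2500, f(x_1) = 6.062500, coefficient = 2
x_2 = 2.5000, f(x_2) = 7.250000, coefficient = 2
x_3 = 2.7500, f(x_3) = 8.562500, coefficient = 2
x_4 = 3.0000, f(x_4) = 10.000000, coefficient = 1

I ≈ (0.250000/2) × 58.750000 = 7.343750
Exact value: 7.333333
Error: 0.010417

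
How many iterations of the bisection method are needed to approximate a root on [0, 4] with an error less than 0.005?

We need (b-a)/2^n ≤ 0.005
(4 - 0)/2^n ≤ 0.005
4/2^n ≤ 0.005
2^n ≥ 800
n ≥ log₂(800) = 9.64
n ≥ 10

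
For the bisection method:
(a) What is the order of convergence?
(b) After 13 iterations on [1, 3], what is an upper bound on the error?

(a) Bisection has linear (order 1) convergence; the error is halved each step.

(b) Error bound = (b-a)/2^n = (3 - 1)/2^{13}
    = 2/2^{13}

(a) 1 (linear); (b) error ≤ 2.44e-04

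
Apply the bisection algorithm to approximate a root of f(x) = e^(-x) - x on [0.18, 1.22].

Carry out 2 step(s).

f(x) = e^(-x) - x
Initial interval: [0.18, 1.22]

Iteration 1:
  c_1 = (0.180000 + 1.220000)/2 = 0.700000
  f(c_1) = f(0.700000) = -0.203415
  f(a) × f(c) < 0, new interval: [0.180000, 0.700000]
Iteration 2:
  c_2 = (0.180000 + 0.700000)/2 = 0.440000
  f(c_2) = f(0.440000) = 0.204036
  f(a) × f(c) ≥ 0, new interval: [0.440000, 0.700000]

After 2 iteration(s), the approximation is c_2 = 0.440000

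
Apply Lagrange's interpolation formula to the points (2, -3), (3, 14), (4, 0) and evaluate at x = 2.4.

Lagrange interpolation formula:
P(x) = Σ yᵢ × Lᵢ(x)
where Lᵢ(x) = Π_{j≠i} (x - xⱼ)/(xᵢ - xⱼ)

L_0(2.4) = (2.4 - 3)/(2 - 3) × (2.4 - 4)/(2 - 4) = 0.480000
L_1(2.4) = (2.4 - 2)/(3 - 2) × (2.4 - 4)/(3 - 4) = 0.640000
L_2(2.4) = (2.4 - 2)/(4 - 2) × (2.4 - 3)/(4 - 3) = -0.120000

P(2.4) = (-3)×L_0(2.4) + 14×L_1(2.4) + 0×L_2(2.4)
P(2.4) = 7.520000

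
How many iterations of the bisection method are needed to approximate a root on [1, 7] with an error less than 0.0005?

We need (b-a)/2^n ≤ 0.0005
(7 - 1)/2^n ≤ 0.0005
6/2^n ≤ 0.0005
2^n ≥ 12000
n ≥ log₂(12000) = 13.55
n ≥ 14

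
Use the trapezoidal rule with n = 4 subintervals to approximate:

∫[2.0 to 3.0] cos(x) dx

f(x) = cos(x)
a = 2.0, b = 3.0, n = 4
h = (b - a)/n = 0.250000

Trapezoidal rule: (h/2)[f(x₀) + 2f(x₁) + 2f(x₂) + ... + f(xₙ)]

x_0 = 2.0000, f(x_0) = -0.416147, coefficient = 1
x_1 = 2.2500, f(x_1) = -0.628174, coefficient = 2
x_2 = 2.5000, f(x_2) = -0.801144, coefficient = 2
x_3 = 2.7500, f(x_3) = -0.924302, coefficient = 2
x_4 = 3.0000, f(x_4) = -0.989992, coefficient = 1

I ≈ (0.250000/2) × -6.113379 = -0.764172
Exact value: -0.768177
Error: 0.004005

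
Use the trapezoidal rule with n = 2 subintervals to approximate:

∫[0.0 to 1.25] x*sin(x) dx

f(x) = x*sin(x)
a = 0.0, b = 1.25, n = 2
h = (b - a)/n = 0.625000

Trapezoidal rule: (h/2)[f(x₀) + 2f(x₁) + 2f(x₂) + ... + f(xₙ)]

x_0 = 0.0000, f(x_0) = 0.000000, coefficient = 1
x_1 = 0.6250, f(x_1) = 0.365686, coefficient = 2
x_2 = 1.2500, f(x_2) = 1.186231, coefficient = 1

I ≈ (0.625000/2) × 1.917602 = 0.599251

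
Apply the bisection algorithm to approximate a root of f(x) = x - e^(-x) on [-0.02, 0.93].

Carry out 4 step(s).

f(x) = x - e^(-x)
Initial interval: [-0.02, 0.93]

Iteration 1:
  c_1 = (-0.020000 + 0.930000)/2 = 0.455000
  f(c_1) = f(0.455000) = -0.179448
  f(a) × f(c) ≥ 0, new interval: [0.455000, 0.930000]
Iteration 2:
  c_2 = (0.455000 + 0.930000)/2 = 0.692500
  f(c_2) = f(0.692500) = 0.192176
  f(a) × f(c) < 0, new interval: [0.455000, 0.692500]
Iteration 3:
  c_3 = (0.455000 + 0.692500)/2 = 0.573750
  f(c_3) = f(0.573750) = 0.010341
  f(a) × f(c) < 0, new interval: [0.455000, 0.573750]
Iteration 4:
  c_4 = (0.455000 + 0.573750)/2 = 0.514375
  f(c_4) = f(0.514375) = -0.083499
  f(a) × f(c) ≥ 0, new interval: [0.514375, 0.573750]

After 4 iteration(s), the approximation is c_4 = 0.514375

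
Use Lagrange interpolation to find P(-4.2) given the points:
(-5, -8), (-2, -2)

Lagrange interpolation formula:
P(x) = Σ yᵢ × Lᵢ(x)
where Lᵢ(x) = Π_{j≠i} (x - xⱼ)/(xᵢ - xⱼ)

L_0(-4.2) = (-4.2 - (-2))/(-5 - (-2)) = 0.733333
L_1(-4.2) = (-4.2 - (-5))/(-2 - (-5)) = 0.266667

P(-4.2) = (-8)×L_0(-4.2) + (-2)×L_1(-4.2)
P(-4.2) = -6.400000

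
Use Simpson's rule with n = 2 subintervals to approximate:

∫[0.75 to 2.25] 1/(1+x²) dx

f(x) = 1/(1+x²)
a = 0.75, b = 2.25, n = 2
h = (b - a)/n = 0.750000

Simpson's rule: (h/3)[f(x₀) + 4f(x₁) + 2f(x₂) + ... + f(xₙ)]

x_0 = 0.7500, f(x_0) = 0.640000, coefficient = 1
x_1 = 1.5000, f(x_1) = 0.307692, coefficient = 4
x_2 = 2.2500, f(x_2) = 0.164948, coefficient = 1

I ≈ (0.750000/3) × 2.035718 = 0.508929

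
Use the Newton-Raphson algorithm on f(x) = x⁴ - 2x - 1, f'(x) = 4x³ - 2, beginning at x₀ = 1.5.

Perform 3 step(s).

f(x) = x⁴ - 2x - 1
f'(x) = 4x³ - 2
x₀ = 1.5

Newton-Raphson formula: x_{n+1} = x_n - f(x_n)/f'(x_n)

Iteration 1:
  f(1.500000) = 1.062500
  f'(1.500000) = 11.500000
  x_1 = 1.500000 - 1.062500/11.500000 = 1.407609
Iteration 2:
  f(1.407609) = 0.110579
  f'(1.407609) = 9.155931
  x_2 = 1.407609 - 0.110579/9.155931 = 1.395531
Iteration 3:
  f(1.395531) = 0.001724
  f'(1.395531) = 8.871234
  x_3 = 1.395531 - 0.001724/8.871234 = 1.395337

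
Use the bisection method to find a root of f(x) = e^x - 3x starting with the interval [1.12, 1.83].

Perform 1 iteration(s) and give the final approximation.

f(x) = e^x - 3x
Initial interval: [1.12, 1.83]

Iteration 1:
  c_1 = (1.120000 + 1.830000)/2 = 1.475000
  f(c_1) = f(1.475000) = -0.053964
  f(a) × f(c) ≥ 0, new interval: [1.475000, 1.830000]

After 1 iteration(s), the approximation is c_1 = 1.475000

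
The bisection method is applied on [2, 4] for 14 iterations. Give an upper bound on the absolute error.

Bisection error bound: |error| ≤ (b-a)/2^n
|error| ≤ (4 - 2)/2^14 = 2/2^14
|error| ≤ 0.0001220703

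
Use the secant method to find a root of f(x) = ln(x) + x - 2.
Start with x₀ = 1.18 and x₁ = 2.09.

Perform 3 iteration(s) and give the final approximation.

f(x) = ln(x) + x - 2
x₀ = 1.18, x₁ = 2.09

Secant formula: x_{n+1} = x_n - f(x_n)(x_n - x_{n-1})/(f(x_n) - f(x_{n-1}))

Iteration 1:
  f(1.180000) = -0.654486
  f(2.090000) = 0.827164
  x_2 = 2.090000 - 0.827164×(2.090000 - 1.180000)/(0.827164 - (-0.654486))
       = 1.581972
Iteration 2:
  f(2.090000) = 0.827164
  f(1.581972) = 0.040644
  x_3 = 1.581972 - 0.040644×(1.581972 - 2.090000)/(0.040644 - 0.827164)
       = 1.555719
Iteration 3:
  f(1.581972) = 0.040644
  f(1.555719) = -0.002343
  x_4 = 1.555719 - (-0.002343)×(1.555719 - 1.581972)/(-0.002343 - 0.040644)
       = 1.557150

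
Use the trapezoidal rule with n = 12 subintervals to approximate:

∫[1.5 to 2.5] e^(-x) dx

f(x) = e^(-x)
a = 1.5, b = 2.5, n = 12
h = (b - a)/n = 0.083333

Trapezoidal rule: (h/2)[f(x₀) + 2f(x₁) + 2f(x₂) + ... + f(xₙ)]

x_0 = 1.5000, f(x_0) = 0.223130, coefficient = 1
x_1 = 1.5833, f(x_1) = 0.205290, coefficient = 2
x_2 = 1.6667, f(x_2) = 0.188876, coefficient = 2
x_3 = 1.7500, f(x_3) = 0.173774, coefficient = 2
x_4 = 1.8333, f(x_4) = 0.159880, coefficient = 2
x_5 = 1.9167, f(x_5) = 0.147096, coefficient = 2
x_6 = 2.0000, f(x_6) = 0.135335, coefficient = 2
x_7 = 2.0833, f(x_7) = 0.124514, coefficient = 2
x_8 = 2.1667, f(x_8) = 0.114559, coefficient = 2
x_9 = 2.2500, f(x_9) = 0.105399, coefficient = 2
x_10 = 2.3333, f(x_10) = 0.096972, coefficient = 2
x_11 = 2.4167, f(x_11) = 0.089219, coefficient = 2
x_12 = 2.5000, f(x_12) = 0.082085, coefficient = 1

I ≈ (0.083333/2) × 3.387043 = 0.141127
Exact value: 0.141045
Error: 0.000082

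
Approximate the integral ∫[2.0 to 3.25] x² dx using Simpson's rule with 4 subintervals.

f(x) = x²
a = 2.0, b = 3.25, n = 4
h = (b - a)/n = 0.312500

Simpson's rule: (h/3)[f(x₀) + 4f(x₁) + 2f(x₂) + ... + f(xₙ)]

x_0 = 2.0000, f(x_0) = 4.000000, coefficient = 1
x_1 = 2.3125, f(x_1) = 5.347656, coefficient = 4
x_2 = 2.6250, f(x_2) = 6.890625, coefficient = 2
x_3 = 2.9375, f(x_3) = 8.628906, coefficient = 4
x_4 = 3.2500, f(x_4) = 10.562500, coefficient = 1

I ≈ (0.312500/3) × 84.250000 = 8.776042
Exact value: 8.776042
Error: 0.000000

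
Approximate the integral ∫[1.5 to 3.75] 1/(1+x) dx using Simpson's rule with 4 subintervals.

f(x) = 1/(1+x)
a = 1.5, b = 3.75, n = 4
h = (b - a)/n = 0.562500

Simpson's rule: (h/3)[f(x₀) + 4f(x₁) + 2f(x₂) + ... + f(xₙ)]

x_0 = 1.5000, f(x_0) = 0.400000, coefficient = 1
x_1 = 2.0625, f(x_1) = 0.326531, coefficient = 4
x_2 = 2.6250, f(x_2) = 0.275862, coefficient = 2
x_3 = 3.1875, f(x_3) = 0.238806, coefficient = 4
x_4 = 3.7500, f(x_4) = 0.210526, coefficient = 1

I ≈ (0.562500/3) × 3.423597 = 0.641924
Exact value: 0.641854
Error: 0.000071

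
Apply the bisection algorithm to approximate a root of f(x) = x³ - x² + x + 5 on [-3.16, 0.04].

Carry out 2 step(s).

f(x) = x³ - x² + x + 5
Initial interval: [-3.16, 0.04]

Iteration 1:
  c_1 = (-3.160000 + 0.040000)/2 = -1.560000
  f(c_1) = f(-1.560000) = -2.790016
  f(a) × f(c) ≥ 0, new interval: [-1.560000, 0.040000]
Iteration 2:
  c_2 = (-1.560000 + 0.040000)/2 = -0.760000
  f(c_2) = f(-0.760000) = 3.223424
  f(a) × f(c) < 0, new interval: [-1.560000, -0.760000]

After 2 iteration(s), the approximation is c_2 = -0.760000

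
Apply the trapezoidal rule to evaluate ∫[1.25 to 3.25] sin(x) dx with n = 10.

f(x) = sin(x)
a = 1.25, b = 3.25, n = 10
h = (b - a)/n = 0.200000

Trapezoidal rule: (h/2)[f(x₀) + 2f(x₁) + 2f(x₂) + ... + f(xₙ)]

x_0 = 1.2500, f(x_0) = 0.948985, coefficient = 1
x_1 = 1.4500, f(x_1) = 0.992713, coefficient = 2
x_2 = 1.6500, f(x_2) = 0.996865, coefficient = 2
x_3 = 1.8500, f(x_3) = 0.961275, coefficient = 2
x_4 = 2.0500, f(x_4) = 0.887362, coefficient = 2
x_5 = 2.2500, f(x_5) = 0.778073, coefficient = 2
x_6 = 2.4500, f(x_6) = 0.637765, coefficient = 2
x_7 = 2.6500, f(x_7) = 0.472031, coefficient = 2
x_8 = 2.8500, f(x_8) = 0.287478, coefficient = 2
x_9 = 3.0500, f(x_9) = 0.091465, coefficient = 2
x_10 = 3.2500, f(x_10) = -0.108195, coefficient = 1

I ≈ (0.200000/2) × 13.050843 = 1.305084
Exact value: 1.309452
Error: 0.004368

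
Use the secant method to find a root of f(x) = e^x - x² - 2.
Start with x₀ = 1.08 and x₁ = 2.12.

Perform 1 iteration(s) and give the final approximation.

f(x) = e^x - x² - 2
x₀ = 1.08, x₁ = 2.12

Secant formula: x_{n+1} = x_n - f(x_n)(x_n - x_{n-1})/(f(x_n) - f(x_{n-1}))

Iteration 1:
  f(1.080000) = -0.221720
  f(2.120000) = 1.836737
  x_2 = 2.120000 - 1.836737×(2.120000 - 1.080000)/(1.836737 - (-0.221720))
       = 1.192020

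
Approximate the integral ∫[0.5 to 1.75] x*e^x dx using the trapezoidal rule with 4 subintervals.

f(x) = x*e^x
a = 0.5, b = 1.75, n = 4
h = (b - a)/n = 0.312500

Trapezoidal rule: (h/2)[f(x₀) + 2f(x₁) + 2f(x₂) + ... + f(xₙ)]

x_0 = 0.5000, f(x_0) = 0.824361, coefficient = 1
x_1 = 0.8125, f(x_1) = 1.830997, coefficient = 2
x_2 = 1.1250, f(x_2) = 3.465244, coefficient = 2
x_3 = 1.4375, f(x_3) = 6.052101, coefficient = 2
x_4 = 1.7500, f(x_4) = 10.070555, coefficient = 1

I ≈ (0.312500/2) × 33.591599 = 5.248687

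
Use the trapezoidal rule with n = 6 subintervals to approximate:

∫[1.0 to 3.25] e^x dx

f(x) = e^x
a = 1.0, b = 3.25, n = 6
h = (b - a)/n = 0.375000

Trapezoidal rule: (h/2)[f(x₀) + 2f(x₁) + 2f(x₂) + ... + f(xₙ)]

x_0 = 1.0000, f(x_0) = 2.718282, coefficient = 1
x_1 = 1.3750, f(x_1) = 3.955077, coefficient = 2
x_2 = 1.7500, f(x_2) = 5.754603, coefficient = 2
x_3 = 2.1250, f(x_3) = 8.372897, coefficient = 2
x_4 = 2.5000, f(x_4) = 12.182494, coefficient = 2
x_5 = 2.8750, f(x_5) = 17.725424, coefficient = 2
x_6 = 3.2500, f(x_6) = 25.790340, coefficient = 1

I ≈ (0.375000/2) × 124.489612 = 23.341802
Exact value: 23.072058
Error: 0.269744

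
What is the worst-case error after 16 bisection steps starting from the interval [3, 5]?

Bisection error bound: |error| ≤ (b-a)/2^n
|error| ≤ (5 - 3)/2^16 = 2/2^16
|error| ≤ 0.0000305176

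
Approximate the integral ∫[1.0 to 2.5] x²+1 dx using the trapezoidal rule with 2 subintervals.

f(x) = x²+1
a = 1.0, b = 2.5, n = 2
h = (b - a)/n = 0.750000

Trapezoidal rule: (h/2)[f(x₀) + 2f(x₁) + 2f(x₂) + ... + f(xₙ)]

x_0 = 1.0000, f(x_0) = 2.000000, coefficient = 1
x_1 = 1.7500, f(x_1) = 4.062500, coefficient = 2
x_2 = 2.5000, f(x_2) = 7.250000, coefficient = 1

I ≈ (0.750000/2) × 17.375000 = 6.515625
Exact value: 6.375000
Error: 0.140625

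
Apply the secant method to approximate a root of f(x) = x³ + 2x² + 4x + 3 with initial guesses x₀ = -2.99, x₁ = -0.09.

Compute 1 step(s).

f(x) = x³ + 2x² + 4x + 3
x₀ = -2.99, x₁ = -0.09

Secant formula: x_{n+1} = x_n - f(x_n)(x_n - x_{n-1})/(f(x_n) - f(x_{n-1}))

Iteration 1:
  f(-2.990000) = -17.810699
  f(-0.090000) = 2.655471
  x_2 = -0.090000 - 2.655471×(-0.090000 - (-2.990000))/(2.655471 - (-17.810699))
       = -0.466273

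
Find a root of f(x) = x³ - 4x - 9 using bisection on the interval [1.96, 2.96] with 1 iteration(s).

f(x) = x³ - 4x - 9
Initial interval: [1.96, 2.96]

Iteration 1:
  c_1 = (1.960000 + 2.960000)/2 = 2.460000
  f(c_1) = f(2.460000) = -3.953064
  f(a) × f(c) ≥ 0, new interval: [2.460000, 2.960000]

After 1 iteration(s), the approximation is c_1 = 2.460000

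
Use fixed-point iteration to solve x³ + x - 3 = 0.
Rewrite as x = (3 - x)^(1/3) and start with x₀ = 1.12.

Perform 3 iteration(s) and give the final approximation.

Equation: x³ + x - 3 = 0
Fixed-point form: x = (3 - x)^(1/3)
x₀ = 1.12

x_1 = g(1.120000) = 1.234201
x_2 = g(1.234201) = 1.208687
x_3 = g(1.208687) = 1.214480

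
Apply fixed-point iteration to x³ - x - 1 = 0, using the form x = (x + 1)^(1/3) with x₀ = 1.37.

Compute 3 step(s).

Equation: x³ - x - 1 = 0
Fixed-point form: x = (x + 1)^(1/3)
x₀ = 1.37

x_1 = g(1.370000) = 1.333264
x_2 = g(1.333264) = 1.326339
x_3 = g(1.326339) = 1.325026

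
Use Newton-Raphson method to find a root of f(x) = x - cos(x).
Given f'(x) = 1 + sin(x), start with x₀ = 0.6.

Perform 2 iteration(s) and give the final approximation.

f(x) = x - cos(x)
f'(x) = 1 + sin(x)
x₀ = 0.6

Newton-Raphson formula: x_{n+1} = x_n - f(x_n)/f'(x_n)

Iteration 1:
  f(0.600000) = -0.225336
  f'(0.600000) = 1.564642
  x_1 = 0.600000 - (-0.225336)/1.564642 = 0.744017
Iteration 2:
  f(0.744017) = 0.008264
  f'(0.744017) = 1.677249
  x_2 = 0.744017 - 0.008264/1.677249 = 0.739090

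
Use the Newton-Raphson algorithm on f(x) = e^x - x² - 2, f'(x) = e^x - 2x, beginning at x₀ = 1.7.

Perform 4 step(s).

f(x) = e^x - x² - 2
f'(x) = e^x - 2x
x₀ = 1.7

Newton-Raphson formula: x_{n+1} = x_n - f(x_n)/f'(x_n)

Iteration 1:
  f(1.700000) = 0.583947
  f'(1.700000) = 2.073947
  x_1 = 1.700000 - 0.583947/2.073947 = 1.418437
Iteration 2:
  f(1.418437) = 0.118695
  f'(1.418437) = 1.293785
  x_2 = 1.418437 - 0.118695/1.293785 = 1.326694
Iteration 3:
  f(1.326694) = 0.008447
  f'(1.326694) = 1.115176
  x_3 = 1.326694 - 0.008447/1.115176 = 1.319119
Iteration 4:
  f(1.319119) = 0.000050
  f'(1.319119) = 1.101888
  x_4 = 1.319119 - 0.000050/1.101888 = 1.319074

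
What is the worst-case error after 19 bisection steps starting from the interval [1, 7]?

Bisection error bound: |error| ≤ (b-a)/2^n
|error| ≤ (7 - 1)/2^19 = 6/2^19
|error| ≤ 0.0000114441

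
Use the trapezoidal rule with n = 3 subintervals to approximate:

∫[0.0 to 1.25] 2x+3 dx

f(x) = 2x+3
a = 0.0, b = 1.25, n = 3
h = (b - a)/n = 0.416667

Trapezoidal rule: (h/2)[f(x₀) + 2f(x₁) + 2f(x₂) + ... + f(xₙ)]

x_0 = 0.0000, f(x_0) = 3.000000, coefficient = 1
x_1 = 0.4167, f(x_1) = 3.833333, coefficient = 2
x_2 = 0.8333, f(x_2) = 4.666667, coefficient = 2
x_3 = 1.2500, f(x_3) = 5.500000, coefficient = 1

I ≈ (0.416667/2) × 25.500000 = 5.312500
Exact value: 5.312500
Error: 0.000000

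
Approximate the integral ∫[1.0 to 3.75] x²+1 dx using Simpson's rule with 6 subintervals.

f(x) = x²+1
a = 1.0, b = 3.75, n = 6
h = (b - a)/n = 0.458333

Simpson's rule: (h/3)[f(x₀) + 4f(x₁) + 2f(x₂) + ... + f(xₙ)]

x_0 = 1.0000, f(x_0) = 2.000000, coefficient = 1
x_1 = 1.4583, f(x_1) = 3.126736, coefficient = 4
x_2 = 1.9167, f(x_2) = 4.673611, coefficient = 2
x_3 = 2.3750, f(x_3) = 6.640625, coefficient = 4
x_4 = 2.8333, f(x_4) = 9.027778, coefficient = 2
x_5 = 3.2917, f(x_5) = 11.835069, coefficient = 4
x_6 = 3.7500, f(x_6) = 15.062500, coefficient = 1

I ≈ (0.458333/3) × 130.875000 = 19.994792
Exact value: 19.994792
Error: 0.000000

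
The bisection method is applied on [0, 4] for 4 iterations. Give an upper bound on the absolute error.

Bisection error bound: |error| ≤ (b-a)/2^n
|error| ≤ (4 - 0)/2^4 = 4/2^4
|error| ≤ 0.2500000000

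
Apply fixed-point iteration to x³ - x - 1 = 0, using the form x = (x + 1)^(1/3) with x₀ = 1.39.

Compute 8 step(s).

Equation: x³ - x - 1 = 0
Fixed-point form: x = (x + 1)^(1/3)
x₀ = 1.39

x_1 = g(1.390000) = 1.337004
x_2 = g(1.337004) = 1.327048
x_3 = g(1.327048) = 1.325160
x_4 = g(1.325160) = 1.324802
x_5 = g(1.324802) = 1.324734
x_6 = g(1.324734) = 1.324721
x_7 = g(1.324721) = 1.324719
x_8 = g(1.324719) = 1.324718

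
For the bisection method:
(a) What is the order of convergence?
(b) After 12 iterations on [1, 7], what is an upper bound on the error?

(a) Bisection has linear (order 1) convergence; the error is halved each step.

(b) Error bound = (b-a)/2^n = (7 - 1)/2^{12}
    = 6/2^{12}

(a) 1 (linear); (b) error ≤ 1.46e-03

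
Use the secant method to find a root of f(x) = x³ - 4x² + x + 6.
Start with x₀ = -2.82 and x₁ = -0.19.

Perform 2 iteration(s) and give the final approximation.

f(x) = x³ - 4x² + x + 6
x₀ = -2.82, x₁ = -0.19

Secant formula: x_{n+1} = x_n - f(x_n)(x_n - x_{n-1})/(f(x_n) - f(x_{n-1}))

Iteration 1:
  f(-2.820000) = -51.055368
  f(-0.190000) = 5.658741
  x_2 = -0.190000 - 5.658741×(-0.190000 - (-2.820000))/(5.658741 - (-51.055368))
       = -0.452412
Iteration 2:
  f(-0.190000) = 5.658741
  f(-0.452412) = 4.636281
  x_3 = -0.452412 - 4.636281×(-0.452412 - (-0.190000))/(4.636281 - 5.658741)
       = -1.642305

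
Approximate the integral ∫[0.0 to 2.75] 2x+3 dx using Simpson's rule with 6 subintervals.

f(x) = 2x+3
a = 0.0, b = 2.75, n = 6
h = (b - a)/n = 0.458333

Simpson's rule: (h/3)[f(x₀) + 4f(x₁) + 2f(x₂) + ... + f(xₙ)]

x_0 = 0.0000, f(x_0) = 3.000000, coefficient = 1
x_1 = 0.4583, f(x_1) = 3.916667, coefficient = 4
x_2 = 0.9167, f(x_2) = 4.833333, coefficient = 2
x_3 = 1.3750, f(x_3) = 5.750000, coefficient = 4
x_4 = 1.8333, f(x_4) = 6.666667, coefficient = 2
x_5 = 2.2917, f(x_5) = 7.583333, coefficient = 4
x_6 = 2.7500, f(x_6) = 8.500000, coefficient = 1

I ≈ (0.458333/3) × 103.500000 = 15.812500
Exact value: 15.812500
Error: 0.000000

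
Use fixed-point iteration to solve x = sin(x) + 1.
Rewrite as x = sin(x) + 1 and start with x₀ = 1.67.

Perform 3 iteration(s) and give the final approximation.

Equation: x = sin(x) + 1
Fixed-point form: x = sin(x) + 1
x₀ = 1.67

x_1 = g(1.670000) = 1.995083
x_2 = g(1.995083) = 1.911332
x_3 = g(1.911332) = 1.942576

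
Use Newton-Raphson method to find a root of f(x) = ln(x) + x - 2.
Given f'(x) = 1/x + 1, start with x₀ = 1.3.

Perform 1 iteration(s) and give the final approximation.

f(x) = ln(x) + x - 2
f'(x) = 1/x + 1
x₀ = 1.3

Newton-Raphson formula: x_{n+1} = x_n - f(x_n)/f'(x_n)

Iteration 1:
  f(1.300000) = -0.437636
  f'(1.300000) = 1.769231
  x_1 = 1.300000 - (-0.437636)/1.769231 = 1.547359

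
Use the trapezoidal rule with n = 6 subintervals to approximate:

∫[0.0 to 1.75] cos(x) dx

f(x) = cos(x)
a = 0.0, b = 1.75, n = 6
h = (b - a)/n = 0.291667

Trapezoidal rule: (h/2)[f(x₀) + 2f(x₁) + 2f(x₂) + ... + f(xₙ)]

x_0 = 0.0000, f(x_0) = 1.000000, coefficient = 1
x_1 = 0.2917, f(x_1) = 0.957766, coefficient = 2
x_2 = 0.5833, f(x_2) = 0.834631, coefficient = 2
x_3 = 0.8750, f(x_3) = 0.640997, coefficient = 2
x_4 = 1.1667, f(x_4) = 0.393219, coefficient = 2
x_5 = 1.4583, f(x_5) = 0.112226, coefficient = 2
x_6 = 1.7500, f(x_6) = -0.178246, coefficient = 1

I ≈ (0.291667/2) × 6.699432 = 0.977000
Exact value: 0.983986
Error: 0.006986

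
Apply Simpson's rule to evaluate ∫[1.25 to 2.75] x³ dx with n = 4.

f(x) = x³
a = 1.25, b = 2.75, n = 4
h = (b - a)/n = 0.375000

Simpson's rule: (h/3)[f(x₀) + 4f(x₁) + 2f(x₂) + ... + f(xₙ)]

x_0 = 1.2500, f(x_0) = 1.953125, coefficient = 1
x_1 = 1.6250, f(x_1) = 4.291016, coefficient = 4
x_2 = 2.0000, f(x_2) = 8.000000, coefficient = 2
x_3 = 2.3750, f(x_3) = 13.396484, coefficient = 4
x_4 = 2.7500, f(x_4) = 20.796875, coefficient = 1

I ≈ (0.375000/3) × 109.500000 = 13.687500
Exact value: 13.687500
Error: 0.000000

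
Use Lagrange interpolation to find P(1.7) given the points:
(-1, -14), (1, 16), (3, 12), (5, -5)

Lagrange interpolation formula:
P(x) = Σ yᵢ × Lᵢ(x)
where Lᵢ(x) = Π_{j≠i} (x - xⱼ)/(xᵢ - xⱼ)

L_0(1.7) = (1.7 - 1)/(-1 - 1) × (1.7 - 3)/(-1 - 3) × (1.7 - 5)/(-1 - 5) = -0.062562
L_1(1.7) = (1.7 - (-1))/(1 - (-1)) × (1.7 - 3)/(1 - 3) × (1.7 - 5)/(1 - 5) = 0.723938
L_2(1.7) = (1.7 - (-1))/(3 - (-1)) × (1.7 - 1)/(3 - 1) × (1.7 - 5)/(3 - 5) = 0.389812
L_3(1.7) = (1.7 - (-1))/(5 - (-1)) × (1.7 - 1)/(5 - 1) × (1.7 - 3)/(5 - 3) = -0.051188

P(1.7) = (-14)×L_0(1.7) + 16×L_1(1.7) + 12×L_2(1.7) + (-5)×L_3(1.7)
P(1.7) = 17.392563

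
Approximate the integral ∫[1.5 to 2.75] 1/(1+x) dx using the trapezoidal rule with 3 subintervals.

f(x) = 1/(1+x)
a = 1.5, b = 2.75, n = 3
h = (b - a)/n = 0.416667

Trapezoidal rule: (h/2)[f(x₀) + 2f(x₁) + 2f(x₂) + ... + f(xₙ)]

x_0 = 1.5000, f(x_0) = 0.400000, coefficient = 1
x_1 = 1.9167, f(x_1) = 0.342857, coefficient = 2
x_2 = 2.3333, f(x_2) = 0.300000, coefficient = 2
x_3 = 2.7500, f(x_3) = 0.266667, coefficient = 1

I ≈ (0.416667/2) × 1.952381 = 0.406746
Exact value: 0.405465
Error: 0.001281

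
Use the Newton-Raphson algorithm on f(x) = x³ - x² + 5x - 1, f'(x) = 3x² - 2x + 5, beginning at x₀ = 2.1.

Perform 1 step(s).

f(x) = x³ - x² + 5x - 1
f'(x) = 3x² - 2x + 5
x₀ = 2.1

Newton-Raphson formula: x_{n+1} = x_n - f(x_n)/f'(x_n)

Iteration 1:
  f(2.100000) = 14.351000
  f'(2.100000) = 14.030000
  x_1 = 2.100000 - 14.351000/14.030000 = 1.077120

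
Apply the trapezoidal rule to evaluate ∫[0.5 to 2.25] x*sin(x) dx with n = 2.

f(x) = x*sin(x)
a = 0.5, b = 2.25, n = 2
h = (b - a)/n = 0.875000

Trapezoidal rule: (h/2)[f(x₀) + 2f(x₁) + 2f(x₂) + ... + f(xₙ)]

x_0 = 0.5000, f(x_0) = 0.239713, coefficient = 1
x_1 = 1.3750, f(x_1) = 1.348728, coefficient = 2
x_2 = 2.2500, f(x_2) = 1.750665, coefficient = 1

I ≈ (0.875000/2) × 4.687833 = 2.050927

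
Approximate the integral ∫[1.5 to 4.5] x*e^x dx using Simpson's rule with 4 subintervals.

f(x) = x*e^x
a = 1.5, b = 4.5, n = 4
h = (b - a)/n = 0.750000

Simpson's rule: (h/3)[f(x₀) + 4f(x₁) + 2f(x₂) + ... + f(xₙ)]

x_0 = 1.5000, f(x_0) = 6.722534, coefficient = 1
x_1 = 2.2500, f(x_1) = 21.347406, coefficient = 4
x_2 = 3.0000, f(x_2) = 60.256611, coefficient = 2
x_3 = 3.7500, f(x_3) = 159.454058, coefficient = 4
x_4 = 4.5000, f(x_4) = 405.077091, coefficient = 1

I ≈ (0.750000/3) × 1255.518699 = 313.879675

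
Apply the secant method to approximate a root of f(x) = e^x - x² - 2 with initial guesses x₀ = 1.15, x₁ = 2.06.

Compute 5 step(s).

f(x) = e^x - x² - 2
x₀ = 1.15, x₁ = 2.06

Secant formula: x_{n+1} = x_n - f(x_n)(x_n - x_{n-1})/(f(x_n) - f(x_{n-1}))

Iteration 1:
  f(1.150000) = -0.164307
  f(2.060000) = 1.602370
  x_2 = 2.060000 - 1.602370×(2.060000 - 1.150000)/(1.602370 - (-0.164307))
       = 1.234633
Iteration 2:
  f(2.060000) = 1.602370
  f(1.234633) = -0.087202
  x_3 = 1.234633 - (-0.087202)×(1.234633 - 2.060000)/(-0.087202 - 1.602370)
       = 1.277232
Iteration 3:
  f(1.234633) = -0.087202
  f(1.277232) = -0.044624
  x_4 = 1.277232 - (-0.044624)×(1.277232 - 1.234633)/(-0.044624 - (-0.087202))
       = 1.321877
Iteration 4:
  f(1.277232) = -0.044624
  f(1.321877) = 0.003096
  x_5 = 1.321877 - 0.003096×(1.321877 - 1.277232)/(0.003096 - (-0.044624))
       = 1.318981
Iteration 5:
  f(1.321877) = 0.003096
  f(1.318981) = -0.000102
  x_6 = 1.318981 - (-0.000102)×(1.318981 - 1.321877)/(-0.000102 - 0.003096)
       = 1.319073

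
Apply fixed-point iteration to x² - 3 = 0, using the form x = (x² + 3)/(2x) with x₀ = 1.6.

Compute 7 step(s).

Equation: x² - 3 = 0
Fixed-point form: x = (x² + 3)/(2x)
x₀ = 1.6

x_1 = g(1.600000) = 1.737500
x_2 = g(1.737500) = 1.732059
x_3 = g(1.732059) = 1.732051
x_4 = g(1.732051) = 1.732051
x_5 = g(1.732051) = 1.732051
x_6 = g(1.732051) = 1.732051
x_7 = g(1.732051) = 1.732051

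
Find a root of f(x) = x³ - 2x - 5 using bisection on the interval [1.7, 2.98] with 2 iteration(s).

f(x) = x³ - 2x - 5
Initial interval: [1.7, 2.98]

Iteration 1:
  c_1 = (1.700000 + 2.980000)/2 = 2.340000
  f(c_1) = f(2.340000) = 3.132904
  f(a) × f(c) < 0, new interval: [1.700000, 2.340000]
Iteration 2:
  c_2 = (1.700000 + 2.340000)/2 = 2.020000
  f(c_2) = f(2.020000) = -0.797592
  f(a) × f(c) ≥ 0, new interval: [2.020000, 2.340000]

After 2 iteration(s), the approximation is c_2 = 2.020000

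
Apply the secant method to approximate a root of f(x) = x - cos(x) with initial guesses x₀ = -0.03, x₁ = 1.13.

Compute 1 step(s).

f(x) = x - cos(x)
x₀ = -0.03, x₁ = 1.13

Secant formula: x_{n+1} = x_n - f(x_n)(x_n - x_{n-1})/(f(x_n) - f(x_{n-1}))

Iteration 1:
  f(-0.030000) = -1.029550
  f(1.130000) = 0.703340
  x_2 = 1.130000 - 0.703340×(1.130000 - (-0.030000))/(0.703340 - (-1.029550))
       = 0.659183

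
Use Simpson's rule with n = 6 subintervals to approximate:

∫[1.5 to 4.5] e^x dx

f(x) = e^x
a = 1.5, b = 4.5, n = 6
h = (b - a)/n = 0.500000

Simpson's rule: (h/3)[f(x₀) + 4f(x₁) + 2f(x₂) + ... + f(xₙ)]

x_0 = 1.5000, f(x_0) = 4.481689, coefficient = 1
x_1 = 2.0000, f(x_1) = 7.389056, coefficient = 4
x_2 = 2.5000, f(x_2) = 12.182494, coefficient = 2
x_3 = 3.0000, f(x_3) = 20.085537, coefficient = 4
x_4 = 3.5000, f(x_4) = 33.115452, coefficient = 2
x_5 = 4.0000, f(x_5) = 54.598150, coefficient = 4
x_6 = 4.5000, f(x_6) = 90.017131, coefficient = 1

I ≈ (0.500000/3) × 513.385684 = 85.564281
Exact value: 85.535442
Error: 0.028839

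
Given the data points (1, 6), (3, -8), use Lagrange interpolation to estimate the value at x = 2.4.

Lagrange interpolation formula:
P(x) = Σ yᵢ × Lᵢ(x)
where Lᵢ(x) = Π_{j≠i} (x - xⱼ)/(xᵢ - xⱼ)

L_0(2.4) = (2.4 - 3)/(1 - 3) = 0.300000
L_1(2.4) = (2.4 - 1)/(3 - 1) = 0.700000

P(2.4) = 6×L_0(2.4) + (-8)×L_1(2.4)
P(2.4) = -3.800000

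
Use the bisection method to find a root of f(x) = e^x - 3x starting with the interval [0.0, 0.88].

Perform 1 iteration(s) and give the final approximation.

f(x) = e^x - 3x
Initial interval: [0.0, 0.88]

Iteration 1:
  c_1 = (0.000000 + 0.880000)/2 = 0.440000
  f(c_1) = f(0.440000) = 0.232707
  f(a) × f(c) ≥ 0, new interval: [0.440000, 0.880000]

After 1 iteration(s), the approximation is c_1 = 0.440000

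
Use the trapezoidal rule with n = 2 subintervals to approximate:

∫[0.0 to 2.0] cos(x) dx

f(x) = cos(x)
a = 0.0, b = 2.0, n = 2
h = (b - a)/n = 1.000000

Trapezoidal rule: (h/2)[f(x₀) + 2f(x₁) + 2f(x₂) + ... + f(xₙ)]

x_0 = 0.0000, f(x_0) = 1.000000, coefficient = 1
x_1 = 1.0000, f(x_1) = 0.540302, coefficient = 2
x_2 = 2.0000, f(x_2) = -0.416147, coefficient = 1

I ≈ (1.000000/2) × 1.664458 = 0.832229
Exact value: 0.909297
Error: 0.077069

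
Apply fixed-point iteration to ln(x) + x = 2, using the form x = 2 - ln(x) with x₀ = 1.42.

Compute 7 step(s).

Equation: ln(x) + x = 2
Fixed-point form: x = 2 - ln(x)
x₀ = 1.42

x_1 = g(1.420000) = 1.649343
x_2 = g(1.649343) = 1.499623
x_3 = g(1.499623) = 1.594786
x_4 = g(1.594786) = 1.533260
x_5 = g(1.533260) = 1.572604
x_6 = g(1.572604) = 1.547267
x_7 = g(1.547267) = 1.563510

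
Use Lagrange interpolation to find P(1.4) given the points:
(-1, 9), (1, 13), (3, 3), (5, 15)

Lagrange interpolation formula:
P(x) = Σ yᵢ × Lᵢ(x)
where Lᵢ(x) = Π_{j≠i} (x - xⱼ)/(xᵢ - xⱼ)

L_0(1.4) = (1.4 - 1)/(-1 - 1) × (1.4 - 3)/(-1 - 3) × (1.4 - 5)/(-1 - 5) = -0.048000
L_1(1.4) = (1.4 - (-1))/(1 - (-1)) × (1.4 - 3)/(1 - 3) × (1.4 - 5)/(1 - 5) = 0.864000
L_2(1.4) = (1.4 - (-1))/(3 - (-1)) × (1.4 - 1)/(3 - 1) × (1.4 - 5)/(3 - 5) = 0.216000
L_3(1.4) = (1.4 - (-1))/(5 - (-1)) × (1.4 - 1)/(5 - 1) × (1.4 - 3)/(5 - 3) = -0.032000

P(1.4) = 9×L_0(1.4) + 13×L_1(1.4) + 3×L_2(1.4) + 15×L_3(1.4)
P(1.4) = 10.968000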